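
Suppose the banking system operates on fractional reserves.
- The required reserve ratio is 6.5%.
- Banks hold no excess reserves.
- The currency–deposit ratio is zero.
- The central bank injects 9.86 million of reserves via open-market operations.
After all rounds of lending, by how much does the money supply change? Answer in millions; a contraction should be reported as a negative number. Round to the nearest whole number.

152 million

The simple money multiplier is m = 1/rr = 1/0.065 ≈ 15.3846.
An open-market purchase increases the monetary base by 9.86 million, so ΔM = m × ΔMB = 15.3846 × 9.86 ≈ 151.6922 million.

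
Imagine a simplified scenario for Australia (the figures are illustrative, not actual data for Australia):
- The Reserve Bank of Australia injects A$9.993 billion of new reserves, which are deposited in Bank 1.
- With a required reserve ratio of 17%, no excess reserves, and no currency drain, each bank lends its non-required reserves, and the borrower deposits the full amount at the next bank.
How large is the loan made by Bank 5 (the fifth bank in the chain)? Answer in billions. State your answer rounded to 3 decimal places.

Each bank lends a fraction (1 − rr) = 0.8300 of the deposit it receives, so Bank 5 receives 9.993·0.8300^4 and lends 9.993·0.8300^5 ≈ 3.9363 billion.

A$3.936 billion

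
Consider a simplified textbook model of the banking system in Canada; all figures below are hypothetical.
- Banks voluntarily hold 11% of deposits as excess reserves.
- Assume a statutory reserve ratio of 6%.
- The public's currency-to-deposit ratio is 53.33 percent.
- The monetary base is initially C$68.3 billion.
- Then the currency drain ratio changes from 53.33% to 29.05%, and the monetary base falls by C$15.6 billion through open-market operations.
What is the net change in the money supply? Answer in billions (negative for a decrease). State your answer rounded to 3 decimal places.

-1.218 billion

Before: m₁ = (1 + 0.5333) / (0.06 + 0.11 + 0.5333) ≈ 2.180151, MB₁ = 68.3, so M₁ = 2.180151 × 68.3 ≈ 148.9043 billion.
After: m₂ = (1 + 0.2905) / (0.06 + 0.11 + 0.2905) ≈ 2.802389, MB₂ = 68.3 − 15.6 = 52.7, so M₂ = 2.802389 × 52.7 ≈ 147.6859 billion.
ΔM = M₂ − M₁ = 147.6859 − 148.9043 = -1.2184 billion.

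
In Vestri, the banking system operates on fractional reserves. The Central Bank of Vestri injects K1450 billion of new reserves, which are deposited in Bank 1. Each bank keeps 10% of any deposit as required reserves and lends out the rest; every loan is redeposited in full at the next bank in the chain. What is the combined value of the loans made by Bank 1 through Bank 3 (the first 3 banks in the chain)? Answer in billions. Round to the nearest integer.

Bank i lends (1 − rr)^i of the original deposit: Bank 1 lends 1450·0.9000 = 1305.0000, Bank 2 lends 1450·0.9000² = 1174.5000, and so on.
Summing a geometric series: total = 1450·[0.9000·(1 − 0.9000^3) / (1 − 0.9000)] = 3536.5500 billion.

K3537 billion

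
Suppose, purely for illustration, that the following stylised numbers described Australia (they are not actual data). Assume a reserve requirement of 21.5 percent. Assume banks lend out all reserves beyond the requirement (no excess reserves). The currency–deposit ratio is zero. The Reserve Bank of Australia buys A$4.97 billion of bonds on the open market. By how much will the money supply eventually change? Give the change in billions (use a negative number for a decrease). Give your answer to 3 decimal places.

A$23.116 billion

The simple money multiplier is m = 1/rr = 1/0.215 ≈ 4.65116.
An open-market purchase increases the monetary base by 4.97 billion, so ΔM = m × ΔMB = 4.65116 × 4.97 ≈ 23.1163 billion.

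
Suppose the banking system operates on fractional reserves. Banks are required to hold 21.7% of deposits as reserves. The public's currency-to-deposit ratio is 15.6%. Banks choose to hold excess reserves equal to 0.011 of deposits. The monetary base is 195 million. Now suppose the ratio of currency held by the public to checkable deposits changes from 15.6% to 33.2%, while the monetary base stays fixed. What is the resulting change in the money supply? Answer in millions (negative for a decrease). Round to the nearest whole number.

-123 million

Initially m₁ = (1 + 0.156) / (0.217 + 0.011 + 0.156) ≈ 3.0104, so M₁ = 3.0104 × 195 = 587.028 million.
After the change m₂ = (1 + 0.332) / (0.217 + 0.011 + 0.332) ≈ 2.3786, so M₂ = 2.3786 × 195 = 463.827 million.
ΔM = M₂ − M₁ = 463.827 − 587.028 = -123.201 million.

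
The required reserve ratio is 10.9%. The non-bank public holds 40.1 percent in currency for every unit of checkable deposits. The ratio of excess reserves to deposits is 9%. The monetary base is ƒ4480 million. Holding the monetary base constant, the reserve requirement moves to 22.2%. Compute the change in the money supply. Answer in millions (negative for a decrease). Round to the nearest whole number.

Initially m₁ = (1 + 0.401) / (0.109 + 0.09 + 0.401) = 2.33500, so M₁ = 2.33500 × 4480 = 10460.8 million.
After the change m₂ = (1 + 0.401) / (0.222 + 0.09 + 0.401) ≈ 1.96494, so M₂ = 1.96494 × 4480 = 8802.9312 million.
ΔM = M₂ − M₁ = 8802.9312 − 10460.8 = -1657.8688 million.

-1658 million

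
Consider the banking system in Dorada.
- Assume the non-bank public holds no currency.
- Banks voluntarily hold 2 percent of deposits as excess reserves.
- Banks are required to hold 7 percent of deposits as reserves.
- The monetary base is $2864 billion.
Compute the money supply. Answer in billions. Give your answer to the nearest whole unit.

$31822 billion

The money multiplier is m = 1 / (rr + e) = 1 / (0.07 + 0.02) ≈ 11.11111.
So M = m × MB = 11.11111 × 2864 ≈ 31822.219 billion.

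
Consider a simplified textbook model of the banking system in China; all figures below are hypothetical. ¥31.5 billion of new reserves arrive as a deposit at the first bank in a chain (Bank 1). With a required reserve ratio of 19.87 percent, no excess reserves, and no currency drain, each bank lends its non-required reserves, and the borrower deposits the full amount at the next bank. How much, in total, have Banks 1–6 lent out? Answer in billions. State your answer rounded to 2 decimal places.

Bank i lends (1 − rr)^i of the original deposit: Bank 1 lends 31.5·0.8013 ≈ 25.2410, Bank 2 lends 31.5·0.8013² ≈ 20.2256, and so on.
Summing a geometric series: total = 31.5·[0.8013·(1 − 0.8013^6) / (1 − 0.8013)] ≈ 93.4042 billion.

¥93.40 billion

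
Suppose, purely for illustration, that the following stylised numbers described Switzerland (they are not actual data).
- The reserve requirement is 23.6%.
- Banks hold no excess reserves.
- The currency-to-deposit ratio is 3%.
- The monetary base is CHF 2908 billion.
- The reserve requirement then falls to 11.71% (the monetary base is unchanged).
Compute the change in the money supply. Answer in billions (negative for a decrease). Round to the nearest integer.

Initially m₁ = (1 + 0.03) / (0.236 + 0.03) ≈ 3.87218, so M₁ = 3.87218 × 2908 ≈ 11260.2994 billion.
After the change m₂ = (1 + 0.03) / (0.1171 + 0.03) ≈ 7.00204, so M₂ = 7.00204 × 2908 ≈ 20361.9323 billion.
ΔM = M₂ − M₁ = 20361.9323 − 11260.2994 = 9101.6329 billion.

CHF 9102 billion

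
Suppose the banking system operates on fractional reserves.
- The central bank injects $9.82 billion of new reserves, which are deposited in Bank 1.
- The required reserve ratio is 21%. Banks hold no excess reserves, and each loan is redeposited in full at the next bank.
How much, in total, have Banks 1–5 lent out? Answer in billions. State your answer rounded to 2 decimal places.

$25.57 billion

Bank i lends (1 − rr)^i of the original deposit: Bank 1 lends 9.82·0.7900 = 7.7578, Bank 2 lends 9.82·0.7900² ≈ 6.1287, and so on.
Summing a geometric series: total = 9.82·[0.7900·(1 − 0.7900^5) / (1 − 0.7900)] ≈ 25.5747 billion.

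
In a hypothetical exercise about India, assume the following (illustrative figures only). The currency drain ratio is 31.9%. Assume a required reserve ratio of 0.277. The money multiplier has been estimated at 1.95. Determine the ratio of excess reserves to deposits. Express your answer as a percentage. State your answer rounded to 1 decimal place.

Using m = 1.95. Since m = (1 + c)/(c + rr + e), the denominator satisfies c + rr + e = (1 + c)/m = (1 + 0.319) / 1.95 ≈ 0.676410.
With c = 0.319 and rr = 0.277, the ratio of excess reserves to deposits is 0.676410 − 0.319 − 0.277 = 0.08041.

8.0%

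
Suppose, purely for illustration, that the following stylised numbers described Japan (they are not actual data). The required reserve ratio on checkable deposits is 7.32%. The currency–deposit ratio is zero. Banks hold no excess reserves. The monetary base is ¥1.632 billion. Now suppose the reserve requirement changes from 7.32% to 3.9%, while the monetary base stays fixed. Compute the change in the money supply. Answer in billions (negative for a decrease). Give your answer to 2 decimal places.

Initially m₁ = 1 / (0.0732) ≈ 13.6612, so M₁ = 13.6612 × 1.632 ≈ 22.2951 billion.
After the change m₂ = 1 / (0.039) ≈ 25.6410, so M₂ = 25.6410 × 1.632 ≈ 41.8461 billion.
ΔM = M₂ − M₁ = 41.8461 − 22.2951 = 19.551 billion.

¥19.55 billion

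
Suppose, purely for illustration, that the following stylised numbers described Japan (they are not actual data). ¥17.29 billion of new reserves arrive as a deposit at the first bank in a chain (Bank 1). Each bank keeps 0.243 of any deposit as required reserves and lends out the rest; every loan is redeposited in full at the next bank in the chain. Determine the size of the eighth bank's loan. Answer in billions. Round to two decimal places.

Each bank lends a fraction (1 − rr) = 0.7570 of the deposit it receives, so Bank 8 receives 17.29·0.7570^7 and lends 17.29·0.7570^8 ≈ 1.8645 billion.

¥1.86 billion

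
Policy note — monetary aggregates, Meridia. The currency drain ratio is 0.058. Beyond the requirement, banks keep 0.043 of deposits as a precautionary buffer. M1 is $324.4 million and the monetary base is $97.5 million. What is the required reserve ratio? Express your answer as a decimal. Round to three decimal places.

Using m = M/MB = 324.4/97.5 ≈ 3.327179. Since m = (1 + c)/(c + rr + e), the denominator satisfies c + rr + e = (1 + c)/m = (1 + 0.058) / 3.327179 ≈ 0.317987.
With c = 0.058 and e = 0.043, the required reserve ratio is 0.317987 − 0.058 − 0.043 = 0.216987.

0.217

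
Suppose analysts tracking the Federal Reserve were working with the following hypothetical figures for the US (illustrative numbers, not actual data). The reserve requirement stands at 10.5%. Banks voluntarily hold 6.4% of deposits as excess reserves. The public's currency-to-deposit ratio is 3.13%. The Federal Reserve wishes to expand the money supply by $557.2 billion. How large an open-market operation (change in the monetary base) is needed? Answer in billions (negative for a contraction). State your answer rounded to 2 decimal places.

$108.22 billion

The money multiplier is m = (1 + c) / (rr + e + c) = (1 + 0.0313) / (0.105 + 0.064 + 0.0313) ≈ 5.148777.
ΔMB = ΔM / m = (+557.2) / 5.148777 ≈ 108.2199 billion.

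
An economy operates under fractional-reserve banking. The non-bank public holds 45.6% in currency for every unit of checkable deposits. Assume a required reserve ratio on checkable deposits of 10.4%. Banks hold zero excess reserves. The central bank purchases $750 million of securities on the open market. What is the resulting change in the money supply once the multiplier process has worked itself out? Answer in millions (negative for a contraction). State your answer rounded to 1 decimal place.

$1950.0 million

The money multiplier is m = (1 + c) / (rr + c) = (1 + 0.456) / (0.104 + 0.456) = 2.6.
The purchase adds 750 million of base, so ΔM = m × ΔMB = 2.6 × (+750) = 1950 million.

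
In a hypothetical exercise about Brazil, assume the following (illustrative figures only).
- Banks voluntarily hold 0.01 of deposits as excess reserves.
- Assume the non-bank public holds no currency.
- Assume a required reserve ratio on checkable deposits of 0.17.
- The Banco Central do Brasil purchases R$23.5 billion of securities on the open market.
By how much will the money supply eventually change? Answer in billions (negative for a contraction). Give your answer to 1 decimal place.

The money multiplier is m = 1 / (rr + e) = 1 / (0.17 + 0.01) ≈ 5.5556.
The purchase adds 23.5 billion of base, so ΔM = m × ΔMB = 5.5556 × (+23.5) = 130.5566 billion.

R$130.6 billion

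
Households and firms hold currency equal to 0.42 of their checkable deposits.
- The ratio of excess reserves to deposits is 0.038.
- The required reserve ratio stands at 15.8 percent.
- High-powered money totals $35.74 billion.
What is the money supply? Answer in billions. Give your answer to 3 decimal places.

$82.388 billion

The money multiplier is m = (1 + c) / (rr + e + c) = (1 + 0.42) / (0.158 + 0.038 + 0.42) ≈ 2.305195.
So M = m × MB = 2.305195 × 35.74 ≈ 82.3877 billion.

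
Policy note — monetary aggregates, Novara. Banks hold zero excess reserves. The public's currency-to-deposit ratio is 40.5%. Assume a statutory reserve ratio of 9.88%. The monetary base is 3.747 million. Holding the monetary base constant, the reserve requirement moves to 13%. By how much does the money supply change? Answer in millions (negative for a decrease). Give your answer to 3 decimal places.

Initially m₁ = (1 + 0.405) / (0.0988 + 0.405) ≈ 2.78881, so M₁ = 2.78881 × 3.747 ≈ 10.4497 million.
After the change m₂ = (1 + 0.405) / (0.13 + 0.405) ≈ 2.62617, so M₂ = 2.62617 × 3.747 ≈ 9.8403 million.
ΔM = M₂ − M₁ = 9.8403 − 10.4497 = -0.6094 million.

-0.609 million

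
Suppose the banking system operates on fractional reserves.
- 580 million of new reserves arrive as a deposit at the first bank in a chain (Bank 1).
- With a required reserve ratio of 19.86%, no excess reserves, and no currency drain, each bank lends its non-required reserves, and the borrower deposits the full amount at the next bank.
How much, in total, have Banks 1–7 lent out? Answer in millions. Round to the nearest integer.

1844 million

Bank i lends (1 − rr)^i of the original deposit: Bank 1 lends 580·0.8014 = 464.8120, Bank 2 lends 580·0.8014² ≈ 372.5003, and so on.
Summing a geometric series: total = 580·[0.8014·(1 − 0.8014^7) / (1 − 0.8014)] ≈ 1843.5723 million.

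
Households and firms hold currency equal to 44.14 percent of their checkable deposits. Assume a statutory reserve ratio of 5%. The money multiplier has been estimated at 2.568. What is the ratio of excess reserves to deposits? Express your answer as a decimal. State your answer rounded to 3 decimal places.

0.070

Using m = 2.568. Since m = (1 + c)/(c + rr + e), the denominator satisfies c + rr + e = (1 + c)/m = (1 + 0.4414) / 2.568 ≈ 0.561293.
With c = 0.4414 and rr = 0.05, the ratio of excess reserves to deposits is 0.561293 − 0.4414 − 0.05 = 0.069893.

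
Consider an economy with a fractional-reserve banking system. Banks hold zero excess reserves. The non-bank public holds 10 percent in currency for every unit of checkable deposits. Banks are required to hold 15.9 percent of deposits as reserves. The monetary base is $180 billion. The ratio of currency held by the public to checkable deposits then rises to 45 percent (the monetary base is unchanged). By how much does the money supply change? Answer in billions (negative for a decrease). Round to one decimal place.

-335.9 billion

Initially m₁ = (1 + 0.1) / (0.159 + 0.1) ≈ 4.24710, so M₁ = 4.24710 × 180 = 764.478 billion.
After the change m₂ = (1 + 0.45) / (0.159 + 0.45) ≈ 2.38095, so M₂ = 2.38095 × 180 = 428.571 billion.
ΔM = M₂ − M₁ = 428.571 − 764.478 = -335.907 billion.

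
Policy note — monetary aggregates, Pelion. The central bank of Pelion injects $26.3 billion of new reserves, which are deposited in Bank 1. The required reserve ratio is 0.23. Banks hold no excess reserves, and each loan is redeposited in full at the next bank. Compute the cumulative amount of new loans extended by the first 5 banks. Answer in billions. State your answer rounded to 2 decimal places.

$64.22 billion

Bank i lends (1 − rr)^i of the original deposit: Bank 1 lends 26.3·0.7700 = 20.2510, Bank 2 lends 26.3·0.7700² ≈ 15.5933, and so on.
Summing a geometric series: total = 26.3·[0.7700·(1 − 0.7700^5) / (1 − 0.7700)] ≈ 64.2152 billion.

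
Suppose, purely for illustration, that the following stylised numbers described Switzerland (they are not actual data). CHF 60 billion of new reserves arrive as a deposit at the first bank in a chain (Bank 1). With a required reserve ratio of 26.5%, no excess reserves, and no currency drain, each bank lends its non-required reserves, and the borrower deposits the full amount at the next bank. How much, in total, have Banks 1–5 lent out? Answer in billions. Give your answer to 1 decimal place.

Bank i lends (1 − rr)^i of the original deposit: Bank 1 lends 60·0.7350 = 44.1000, Bank 2 lends 60·0.7350² = 32.4135, and so on.
Summing a geometric series: total = 60·[0.7350·(1 − 0.7350^5) / (1 − 0.7350)] ≈ 130.7183 billion.

CHF 130.7 billion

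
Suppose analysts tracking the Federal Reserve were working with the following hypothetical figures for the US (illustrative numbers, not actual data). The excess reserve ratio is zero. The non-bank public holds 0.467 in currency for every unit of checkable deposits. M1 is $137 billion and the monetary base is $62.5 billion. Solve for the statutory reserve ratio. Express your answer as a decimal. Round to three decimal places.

0.202

Using m = M/MB = 137/62.5 = 2.192000. Since m = (1 + c)/(c + rr + e), the denominator satisfies c + rr + e = (1 + c)/m = (1 + 0.467) / 2.192000 ≈ 0.669252.
With c = 0.467 and e = 0, the statutory reserve ratio is 0.669252 − 0.467 − 0 = 0.202252.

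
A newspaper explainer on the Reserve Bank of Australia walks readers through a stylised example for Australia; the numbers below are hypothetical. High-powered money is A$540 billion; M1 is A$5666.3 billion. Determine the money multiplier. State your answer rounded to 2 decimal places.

10.49

The money multiplier is m = M / MB = 5666.3 / 540 ≈ 10.49315.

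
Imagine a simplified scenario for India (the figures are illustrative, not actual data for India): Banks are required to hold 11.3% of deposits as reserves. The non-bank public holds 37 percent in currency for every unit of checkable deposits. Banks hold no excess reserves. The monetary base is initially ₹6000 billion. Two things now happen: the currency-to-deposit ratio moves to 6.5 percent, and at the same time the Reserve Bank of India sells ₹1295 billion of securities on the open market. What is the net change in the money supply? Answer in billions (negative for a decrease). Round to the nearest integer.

Before: m₁ = (1 + 0.37) / (0.113 + 0.37) ≈ 2.83644, MB₁ = 6000, so M₁ = 2.83644 × 6000 = 17018.64 billion.
After: m₂ = (1 + 0.065) / (0.113 + 0.065) ≈ 5.98315, MB₂ = 6000 − 1295 = 4705, so M₂ = 5.98315 × 4705 ≈ 28150.7208 billion.
ΔM = M₂ − M₁ = 28150.7208 − 17018.64 = 11132.0808 billion.

₹11132 billion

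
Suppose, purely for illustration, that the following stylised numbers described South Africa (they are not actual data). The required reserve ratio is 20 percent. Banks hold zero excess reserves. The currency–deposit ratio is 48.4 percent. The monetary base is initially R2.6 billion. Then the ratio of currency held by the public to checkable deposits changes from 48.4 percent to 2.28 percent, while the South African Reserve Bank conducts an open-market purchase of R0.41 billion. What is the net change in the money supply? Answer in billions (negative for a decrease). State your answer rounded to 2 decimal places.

R8.18 billion

Before: m₁ = (1 + 0.484) / (0.2 + 0.484) ≈ 2.1696, MB₁ = 2.6, so M₁ = 2.1696 × 2.6 ≈ 5.641 billion.
After: m₂ = (1 + 0.0228) / (0.2 + 0.0228) ≈ 4.5907, MB₂ = 2.6 + 0.41 = 3.01, so M₂ = 4.5907 × 3.01 ≈ 13.818 billion.
ΔM = M₂ − M₁ = 13.818 − 5.641 = 8.177 billion.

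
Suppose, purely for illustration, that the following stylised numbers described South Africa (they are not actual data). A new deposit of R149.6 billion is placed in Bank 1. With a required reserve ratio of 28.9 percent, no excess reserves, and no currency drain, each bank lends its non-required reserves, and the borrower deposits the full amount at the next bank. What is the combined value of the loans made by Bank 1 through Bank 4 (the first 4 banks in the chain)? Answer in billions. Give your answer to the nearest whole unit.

Bank i lends (1 − rr)^i of the original deposit: Bank 1 lends 149.6·0.7110 = 106.3656, Bank 2 lends 149.6·0.7110² ≈ 75.6259, and so on.
Summing a geometric series: total = 149.6·[0.7110·(1 − 0.7110^4) / (1 − 0.7110)] ≈ 273.9921 billion.

R274 billion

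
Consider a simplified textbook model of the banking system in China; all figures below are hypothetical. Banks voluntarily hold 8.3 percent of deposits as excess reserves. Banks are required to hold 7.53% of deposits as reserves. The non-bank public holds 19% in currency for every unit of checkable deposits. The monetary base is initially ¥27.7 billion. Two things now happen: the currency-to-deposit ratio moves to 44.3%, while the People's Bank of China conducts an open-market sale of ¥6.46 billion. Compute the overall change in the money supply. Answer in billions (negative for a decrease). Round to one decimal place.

-43.7 billion

Before: m₁ = (1 + 0.19) / (0.0753 + 0.083 + 0.19) ≈ 3.4166, MB₁ = 27.7, so M₁ = 3.4166 × 27.7 ≈ 94.6398 billion.
After: m₂ = (1 + 0.443) / (0.0753 + 0.083 + 0.443) ≈ 2.3998, MB₂ = 27.7 − 6.46 = 21.24, so M₂ = 2.3998 × 21.24 ≈ 50.9718 billion.
ΔM = M₂ − M₁ = 50.9718 − 94.6398 = -43.668 billion.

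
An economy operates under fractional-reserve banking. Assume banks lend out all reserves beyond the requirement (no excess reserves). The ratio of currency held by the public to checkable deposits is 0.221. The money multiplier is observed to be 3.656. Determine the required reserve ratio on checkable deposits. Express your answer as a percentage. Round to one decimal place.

Using m = 3.656. Since m = (1 + c)/(c + rr + e), the denominator satisfies c + rr + e = (1 + c)/m = (1 + 0.221) / 3.656 ≈ 0.333972.
With c = 0.221 and e = 0, the required reserve ratio on checkable deposits is 0.333972 − 0.221 − 0 = 0.112972.

11.3%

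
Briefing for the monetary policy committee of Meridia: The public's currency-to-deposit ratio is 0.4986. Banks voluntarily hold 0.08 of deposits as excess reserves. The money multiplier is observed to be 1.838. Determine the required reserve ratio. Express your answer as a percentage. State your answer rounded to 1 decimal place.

Using m = 1.838. Since m = (1 + c)/(c + rr + e), the denominator satisfies c + rr + e = (1 + c)/m = (1 + 0.4986) / 1.838 ≈ 0.815343.
With c = 0.4986 and e = 0.08, the required reserve ratio is 0.815343 − 0.4986 − 0.08 = 0.236743.

23.7%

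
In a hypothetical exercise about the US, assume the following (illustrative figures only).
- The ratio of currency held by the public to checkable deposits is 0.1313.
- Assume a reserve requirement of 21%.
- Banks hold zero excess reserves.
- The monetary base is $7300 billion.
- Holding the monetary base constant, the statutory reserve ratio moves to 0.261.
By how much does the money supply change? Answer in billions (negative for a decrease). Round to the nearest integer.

Initially m₁ = (1 + 0.1313) / (0.21 + 0.1313) ≈ 3.31468, so M₁ = 3.31468 × 7300 = 24197.164 billion.
After the change m₂ = (1 + 0.1313) / (0.261 + 0.1313) ≈ 2.88376, so M₂ = 2.88376 × 7300 = 21051.448 billion.
ΔM = M₂ − M₁ = 21051.448 − 24197.164 = -3145.716 billion.

-3146 billion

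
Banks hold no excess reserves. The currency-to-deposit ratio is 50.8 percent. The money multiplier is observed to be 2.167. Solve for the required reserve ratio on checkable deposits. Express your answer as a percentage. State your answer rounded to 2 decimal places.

18.79%

Using m = 2.167. Since m = (1 + c)/(c + rr + e), the denominator satisfies c + rr + e = (1 + c)/m = (1 + 0.508) / 2.167 ≈ 0.695893.
With c = 0.508 and e = 0, the required reserve ratio on checkable deposits is 0.695893 − 0.508 − 0 = 0.187893.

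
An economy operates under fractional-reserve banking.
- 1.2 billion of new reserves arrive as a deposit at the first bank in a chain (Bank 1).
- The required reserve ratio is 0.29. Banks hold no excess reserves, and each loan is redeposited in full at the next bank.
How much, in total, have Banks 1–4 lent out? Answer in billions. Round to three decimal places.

Bank i lends (1 − rr)^i of the original deposit: Bank 1 lends 1.2·0.7100 = 0.8520, Bank 2 lends 1.2·0.7100² ≈ 0.6049, and so on.
Summing a geometric series: total = 1.2·[0.7100·(1 − 0.7100^4) / (1 − 0.7100)] ≈ 2.1914 billion.

2.191 billion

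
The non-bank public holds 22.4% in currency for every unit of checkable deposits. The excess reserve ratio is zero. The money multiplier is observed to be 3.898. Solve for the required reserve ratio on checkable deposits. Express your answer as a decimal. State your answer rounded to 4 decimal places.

Using m = 3.898. Since m = (1 + c)/(c + rr + e), the denominator satisfies c + rr + e = (1 + c)/m = (1 + 0.224) / 3.898 ≈ 0.314007.
With c = 0.224 and e = 0, the required reserve ratio on checkable deposits is 0.314007 − 0.224 − 0 = 0.090007.

0.0900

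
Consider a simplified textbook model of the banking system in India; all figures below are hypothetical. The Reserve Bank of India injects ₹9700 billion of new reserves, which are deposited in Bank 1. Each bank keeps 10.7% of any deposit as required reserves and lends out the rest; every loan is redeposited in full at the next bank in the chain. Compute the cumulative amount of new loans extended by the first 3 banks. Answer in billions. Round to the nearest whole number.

Bank i lends (1 − rr)^i of the original deposit: Bank 1 lends 9700·0.8930 = 8662.1000, Bank 2 lends 9700·0.8930² = 7735.2553, and so on.
Summing a geometric series: total = 9700·[0.8930·(1 − 0.8930^3) / (1 − 0.8930)] ≈ 23304.9383 billion.

₹23305 billion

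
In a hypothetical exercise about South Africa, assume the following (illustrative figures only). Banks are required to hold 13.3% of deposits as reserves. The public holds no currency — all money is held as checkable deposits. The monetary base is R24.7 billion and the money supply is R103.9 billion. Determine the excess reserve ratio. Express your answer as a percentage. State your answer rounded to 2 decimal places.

10.47%

Using m = M/MB = 103.9/24.7 ≈ 4.206478. Since m = (1 + c)/(c + rr + e), the denominator satisfies c + rr + e = (1 + c)/m = (1 + 0) / 4.206478 ≈ 0.237729.
With c = 0 and rr = 0.133, the excess reserve ratio is 0.237729 − 0 − 0.133 = 0.104729.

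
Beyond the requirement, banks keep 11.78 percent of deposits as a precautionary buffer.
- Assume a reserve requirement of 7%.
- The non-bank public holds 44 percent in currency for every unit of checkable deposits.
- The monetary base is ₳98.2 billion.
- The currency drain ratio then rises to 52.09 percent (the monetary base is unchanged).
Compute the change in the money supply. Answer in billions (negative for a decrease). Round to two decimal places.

Initially m₁ = (1 + 0.44) / (0.07 + 0.1178 + 0.44) ≈ 2.29372, so M₁ = 2.29372 × 98.2 ≈ 225.2433 billion.
After the change m₂ = (1 + 0.5209) / (0.07 + 0.1178 + 0.5209) ≈ 2.14604, so M₂ = 2.14604 × 98.2 ≈ 210.7411 billion.
ΔM = M₂ − M₁ = 210.7411 − 225.2433 = -14.5022 billion.

-14.50 billion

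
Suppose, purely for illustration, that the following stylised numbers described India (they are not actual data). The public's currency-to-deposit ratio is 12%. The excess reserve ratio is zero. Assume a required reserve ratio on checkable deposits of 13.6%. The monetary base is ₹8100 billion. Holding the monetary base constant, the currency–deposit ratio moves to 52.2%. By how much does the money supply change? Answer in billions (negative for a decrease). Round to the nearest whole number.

-16702 billion

Initially m₁ = (1 + 0.12) / (0.136 + 0.12) = 4.37500, so M₁ = 4.37500 × 8100 = 35437.5 billion.
After the change m₂ = (1 + 0.522) / (0.136 + 0.522) ≈ 2.31307, so M₂ = 2.31307 × 8100 = 18735.867 billion.
ΔM = M₂ − M₁ = 18735.867 − 35437.5 = -16701.633 billion.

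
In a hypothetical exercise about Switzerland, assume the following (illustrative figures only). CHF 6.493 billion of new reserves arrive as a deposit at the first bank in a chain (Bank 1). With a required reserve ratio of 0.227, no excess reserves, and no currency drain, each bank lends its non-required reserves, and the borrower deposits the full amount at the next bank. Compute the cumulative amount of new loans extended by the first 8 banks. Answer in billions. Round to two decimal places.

CHF 19.29 billion

Bank i lends (1 − rr)^i of the original deposit: Bank 1 lends 6.493·0.7730 ≈ 5.0191, Bank 2 lends 6.493·0.7730² ≈ 3.8798, and so on.
Summing a geometric series: total = 6.493·[0.7730·(1 − 0.7730^8) / (1 − 0.7730)] ≈ 19.2919 billion.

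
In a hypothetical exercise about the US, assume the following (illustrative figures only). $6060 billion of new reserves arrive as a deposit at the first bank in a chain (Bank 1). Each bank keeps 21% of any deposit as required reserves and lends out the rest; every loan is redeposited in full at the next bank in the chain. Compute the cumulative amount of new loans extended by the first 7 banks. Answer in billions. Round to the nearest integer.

Bank i lends (1 − rr)^i of the original deposit: Bank 1 lends 6060·0.7900 = 4787.4000, Bank 2 lends 6060·0.7900² = 3782.0460, and so on.
Summing a geometric series: total = 6060·[0.7900·(1 − 0.7900^7) / (1 − 0.7900)] ≈ 18419.2003 billion.

$18419 billion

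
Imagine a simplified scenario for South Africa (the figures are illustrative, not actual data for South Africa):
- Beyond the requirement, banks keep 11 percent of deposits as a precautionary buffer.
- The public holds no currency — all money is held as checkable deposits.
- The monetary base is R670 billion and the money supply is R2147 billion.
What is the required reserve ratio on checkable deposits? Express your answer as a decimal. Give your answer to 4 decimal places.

0.2021

Using m = M/MB = 2147/670 ≈ 3.204478. Since m = (1 + c)/(c + rr + e), the denominator satisfies c + rr + e = (1 + c)/m = (1 + 0) / 3.204478 ≈ 0.312063.
With c = 0 and e = 0.11, the required reserve ratio on checkable deposits is 0.312063 − 0 − 0.11 = 0.202063.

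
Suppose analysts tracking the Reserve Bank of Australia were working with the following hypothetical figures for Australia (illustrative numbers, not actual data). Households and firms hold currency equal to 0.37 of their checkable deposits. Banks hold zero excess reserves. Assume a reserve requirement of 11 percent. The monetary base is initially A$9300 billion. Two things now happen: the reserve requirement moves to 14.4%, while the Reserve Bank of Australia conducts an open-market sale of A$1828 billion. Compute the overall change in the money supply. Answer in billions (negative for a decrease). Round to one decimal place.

Before: m₁ = (1 + 0.37) / (0.11 + 0.37) ≈ 2.854167, MB₁ = 9300, so M₁ = 2.854167 × 9300 = 26543.7531 billion.
After: m₂ = (1 + 0.37) / (0.144 + 0.37) ≈ 2.665370, MB₂ = 9300 − 1828 = 7472, so M₂ = 2.665370 × 7472 ≈ 19915.6446 billion.
ΔM = M₂ − M₁ = 19915.6446 − 26543.7531 = -6628.1085 billion.

-6628.1 billion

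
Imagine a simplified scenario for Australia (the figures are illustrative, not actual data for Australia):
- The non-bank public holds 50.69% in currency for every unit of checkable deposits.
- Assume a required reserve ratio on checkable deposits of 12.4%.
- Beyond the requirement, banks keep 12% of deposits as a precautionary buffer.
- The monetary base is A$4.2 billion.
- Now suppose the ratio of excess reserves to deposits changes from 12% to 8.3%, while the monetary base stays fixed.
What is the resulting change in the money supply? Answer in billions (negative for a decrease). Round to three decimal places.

A$0.437 billion

Initially m₁ = (1 + 0.5069) / (0.124 + 0.12 + 0.5069) ≈ 2.00679, so M₁ = 2.00679 × 4.2 ≈ 8.4285 billion.
After the change m₂ = (1 + 0.5069) / (0.124 + 0.083 + 0.5069) ≈ 2.11080, so M₂ = 2.11080 × 4.2 ≈ 8.8654 billion.
ΔM = M₂ − M₁ = 8.8654 − 8.4285 = 0.4369 billion.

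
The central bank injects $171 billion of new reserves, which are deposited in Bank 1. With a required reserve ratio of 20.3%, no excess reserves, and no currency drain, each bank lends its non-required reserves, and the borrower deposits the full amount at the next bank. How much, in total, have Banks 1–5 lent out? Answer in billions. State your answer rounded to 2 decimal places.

$455.47 billion

Bank i lends (1 − rr)^i of the original deposit: Bank 1 lends 171·0.7970 = 136.2870, Bank 2 lends 171·0.7970² ≈ 108.6207, and so on.
Summing a geometric series: total = 171·[0.7970·(1 − 0.7970^5) / (1 − 0.7970)] ≈ 455.4658 billion.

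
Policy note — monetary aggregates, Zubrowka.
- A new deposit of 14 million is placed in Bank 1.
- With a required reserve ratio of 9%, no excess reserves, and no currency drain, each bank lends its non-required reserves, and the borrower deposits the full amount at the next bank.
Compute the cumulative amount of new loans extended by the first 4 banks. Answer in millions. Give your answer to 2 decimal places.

44.48 million

Bank i lends (1 − rr)^i of the original deposit: Bank 1 lends 14·0.9100 = 12.7400, Bank 2 lends 14·0.9100² = 11.5934, and so on.
Summing a geometric series: total = 14·[0.9100·(1 − 0.9100^4) / (1 − 0.9100)] ≈ 44.4839 million.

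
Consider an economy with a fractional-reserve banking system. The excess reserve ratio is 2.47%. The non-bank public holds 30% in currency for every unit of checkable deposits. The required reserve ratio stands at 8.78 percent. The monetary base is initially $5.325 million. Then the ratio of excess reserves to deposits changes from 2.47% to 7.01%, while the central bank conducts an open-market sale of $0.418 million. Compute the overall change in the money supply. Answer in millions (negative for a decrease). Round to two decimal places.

-2.85 million

Before: m₁ = (1 + 0.3) / (0.0878 + 0.0247 + 0.3) ≈ 3.1515, MB₁ = 5.325, so M₁ = 3.1515 × 5.325 ≈ 16.7817 million.
After: m₂ = (1 + 0.3) / (0.0878 + 0.0701 + 0.3) ≈ 2.8390, MB₂ = 5.325 − 0.418 = 4.907, so M₂ = 2.8390 × 4.907 ≈ 13.931 million.
ΔM = M₂ − M₁ = 13.931 − 16.7817 = -2.8507 million.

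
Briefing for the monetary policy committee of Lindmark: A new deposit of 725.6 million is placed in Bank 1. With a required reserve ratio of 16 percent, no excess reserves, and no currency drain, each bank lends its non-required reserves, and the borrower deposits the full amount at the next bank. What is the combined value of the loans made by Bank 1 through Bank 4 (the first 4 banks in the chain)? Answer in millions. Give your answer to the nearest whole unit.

1913 million

Bank i lends (1 − rr)^i of the original deposit: Bank 1 lends 725.6·0.8400 = 609.5040, Bank 2 lends 725.6·0.8400² ≈ 511.9834, and so on.
Summing a geometric series: total = 725.6·[0.8400·(1 − 0.8400^4) / (1 − 0.8400)] ≈ 1912.8088 million.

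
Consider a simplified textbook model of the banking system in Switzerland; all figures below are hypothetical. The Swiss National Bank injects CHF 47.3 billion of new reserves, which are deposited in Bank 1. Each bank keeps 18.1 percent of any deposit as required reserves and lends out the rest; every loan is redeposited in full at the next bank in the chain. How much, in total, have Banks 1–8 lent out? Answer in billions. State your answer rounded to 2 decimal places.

CHF 170.70 billion

Bank i lends (1 − rr)^i of the original deposit: Bank 1 lends 47.3·0.8190 = 38.7387, Bank 2 lends 47.3·0.8190² ≈ 31.7270, and so on.
Summing a geometric series: total = 47.3·[0.8190·(1 − 0.8190^8) / (1 − 0.8190)] ≈ 170.7011 billion.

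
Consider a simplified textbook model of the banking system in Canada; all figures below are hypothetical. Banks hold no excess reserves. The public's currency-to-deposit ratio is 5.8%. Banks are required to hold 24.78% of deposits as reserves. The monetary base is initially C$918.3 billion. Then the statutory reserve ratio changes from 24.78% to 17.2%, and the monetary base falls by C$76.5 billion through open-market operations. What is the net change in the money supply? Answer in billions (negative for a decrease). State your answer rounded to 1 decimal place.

C$695.2 billion

Before: m₁ = (1 + 0.058) / (0.2478 + 0.058) ≈ 3.45978, MB₁ = 918.3, so M₁ = 3.45978 × 918.3 ≈ 3177.116 billion.
After: m₂ = (1 + 0.058) / (0.172 + 0.058) = 4.6, MB₂ = 918.3 − 76.5 = 841.8, so M₂ = 4.6 × 841.8 = 3872.28 billion.
ΔM = M₂ − M₁ = 3872.28 − 3177.116 = 695.164 billion.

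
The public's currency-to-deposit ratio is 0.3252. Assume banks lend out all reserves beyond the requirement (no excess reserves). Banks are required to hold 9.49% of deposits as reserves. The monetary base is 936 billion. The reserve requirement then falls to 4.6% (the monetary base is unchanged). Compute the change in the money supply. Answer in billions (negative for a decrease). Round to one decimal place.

389.0 billion

Initially m₁ = (1 + 0.3252) / (0.0949 + 0.3252) ≈ 3.15449, so M₁ = 3.15449 × 936 ≈ 2952.6026 billion.
After the change m₂ = (1 + 0.3252) / (0.046 + 0.3252) ≈ 3.57004, so M₂ = 3.57004 × 936 ≈ 3341.5574 billion.
ΔM = M₂ − M₁ = 3341.5574 − 2952.6026 = 388.9548 billion.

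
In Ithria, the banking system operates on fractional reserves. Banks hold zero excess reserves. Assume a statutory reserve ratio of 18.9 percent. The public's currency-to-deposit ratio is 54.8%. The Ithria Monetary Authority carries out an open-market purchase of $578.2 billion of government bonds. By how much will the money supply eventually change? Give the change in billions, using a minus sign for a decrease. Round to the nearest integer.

The money multiplier is m = (1 + c) / (rr + c) = (1 + 0.548) / (0.189 + 0.548) ≈ 2.1004.
The purchase adds 578.2 billion of base, so ΔM = m × ΔMB = 2.1004 × (+578.2) ≈ 1214.4513 billion.

$1214 billion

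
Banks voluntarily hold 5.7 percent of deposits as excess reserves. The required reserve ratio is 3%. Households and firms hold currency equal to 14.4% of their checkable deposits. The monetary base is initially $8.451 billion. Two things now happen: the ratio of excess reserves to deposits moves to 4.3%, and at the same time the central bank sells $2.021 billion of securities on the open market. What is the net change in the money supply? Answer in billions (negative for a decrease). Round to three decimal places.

-7.954 billion

Before: m₁ = (1 + 0.144) / (0.03 + 0.057 + 0.144) ≈ 4.95238, MB₁ = 8.451, so M₁ = 4.95238 × 8.451 ≈ 41.8526 billion.
After: m₂ = (1 + 0.144) / (0.03 + 0.043 + 0.144) ≈ 5.27189, MB₂ = 8.451 − 2.021 = 6.43, so M₂ = 5.27189 × 6.43 ≈ 33.8983 billion.
ΔM = M₂ − M₁ = 33.8983 − 41.8526 = -7.9543 billion.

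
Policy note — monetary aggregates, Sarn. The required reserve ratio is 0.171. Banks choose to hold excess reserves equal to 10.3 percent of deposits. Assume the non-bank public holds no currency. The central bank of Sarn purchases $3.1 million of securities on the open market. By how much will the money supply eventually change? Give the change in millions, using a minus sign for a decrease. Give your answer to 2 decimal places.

$11.31 million

The money multiplier is m = 1 / (rr + e) = 1 / (0.171 + 0.103) ≈ 3.6496.
The purchase adds 3.1 million of base, so ΔM = m × ΔMB = 3.6496 × (+3.1) ≈ 11.3138 million.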